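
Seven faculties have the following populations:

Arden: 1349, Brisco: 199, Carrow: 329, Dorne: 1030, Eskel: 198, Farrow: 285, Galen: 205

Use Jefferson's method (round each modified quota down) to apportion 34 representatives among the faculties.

Arden: 13; Brisco: 2; Carrow: 3; Dorne: 10; Eskel: 2; Farrow: 2; Galen: 2

Standard divisor 3595/34 ≈ 105.735; standard quotas: Arden 12.758, Brisco 1.882, Carrow 3.112, Dorne 9.741, Eskel 1.873, Farrow 2.695, Galen 1.939.
Rounding down gives 12, 1, 3, 9, 1, 2, 1 = 29 seats, so the divisor must be adjusted.
With modified divisor 98: modified quotas Arden 13.765, Brisco 2.031, Carrow 3.357, Dorne 10.510, Eskel 2.020, Farrow 2.908, Galen 2.092.
Rounding down: Arden 13, Brisco 2, Carrow 3, Dorne 10, Eskel 2, Farrow 2, Galen 2 (total 34).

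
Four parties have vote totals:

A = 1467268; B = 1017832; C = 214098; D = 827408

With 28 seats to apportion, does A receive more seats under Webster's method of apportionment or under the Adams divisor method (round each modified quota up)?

Webster: A 12, B 8, C 2, D 6.
Adams: A 11, B 8, C 2, D 7.
A gets 12 under Webster and 11 under Adams.

Webster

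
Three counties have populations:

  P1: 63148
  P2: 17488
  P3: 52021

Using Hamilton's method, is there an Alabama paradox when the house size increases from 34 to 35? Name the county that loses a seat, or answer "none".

P2

At 34 seats: P1 16, P2 5, P3 13.
At 35 seats: P1 17, P2 4, P3 14.
P2 drops from 5 to 4.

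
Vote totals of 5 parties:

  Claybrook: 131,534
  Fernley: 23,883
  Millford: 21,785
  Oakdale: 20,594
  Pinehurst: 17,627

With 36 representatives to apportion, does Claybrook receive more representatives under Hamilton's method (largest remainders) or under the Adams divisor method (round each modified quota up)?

Hamilton

Hamilton: Claybrook 22, Fernley 4, Millford 4, Oakdale 3, Pinehurst 3.
Adams: Claybrook 21, Fernley 4, Millford 4, Oakdale 4, Pinehurst 3.
Claybrook gets 22 under Hamilton and 21 under Adams.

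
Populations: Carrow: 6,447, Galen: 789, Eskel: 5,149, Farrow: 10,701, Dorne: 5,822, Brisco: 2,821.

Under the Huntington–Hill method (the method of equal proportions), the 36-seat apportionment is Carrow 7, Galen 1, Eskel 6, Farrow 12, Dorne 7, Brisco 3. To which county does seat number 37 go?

Carrow

Priority for the next seat is population ÷ (√(s·(s+1))).
Priorities: Carrow 861.517, Galen 557.907, Eskel 794.508, Farrow 856.766, Dorne 777.997, Brisco 814.353.
Highest priority: Carrow.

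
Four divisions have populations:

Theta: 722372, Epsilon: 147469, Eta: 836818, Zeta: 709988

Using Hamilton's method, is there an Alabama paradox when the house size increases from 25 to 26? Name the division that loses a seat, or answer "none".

Epsilon

At 25 seats: Theta 7, Epsilon 2, Eta 9, Zeta 7.
At 26 seats: Theta 8, Epsilon 1, Eta 9, Zeta 8.
Epsilon drops from 2 to 1.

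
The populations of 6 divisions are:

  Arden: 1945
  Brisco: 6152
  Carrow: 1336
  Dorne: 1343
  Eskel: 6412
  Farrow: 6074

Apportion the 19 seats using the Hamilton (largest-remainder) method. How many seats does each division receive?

Arden 2, Brisco 5, Carrow 1, Dorne 1, Eskel 5, Farrow 5

Total 23262; standard divisor 23262/19 ≈ 1224.316.
Standard quotas: Arden 1.5886, Brisco 5.0248, Carrow 1.0912, Dorne 1.0969, Eskel 5.2372, Farrow 4.9611.
Lower quotas: Arden 1, Brisco 5, Carrow 1, Dorne 1, Eskel 5, Farrow 4 (sum 17, leaving 2 seats).
Remainders in descending order: Farrow 0.9611, Arden 0.5886, Eskel 0.2372, Dorne 0.0969, Carrow 0.0912, Brisco 0.0248.
Largest remainders: Farrow, Arden receive the extra seats.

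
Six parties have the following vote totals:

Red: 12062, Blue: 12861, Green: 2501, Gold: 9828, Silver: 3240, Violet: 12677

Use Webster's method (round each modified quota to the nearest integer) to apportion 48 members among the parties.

Standard divisor 53169/48 ≈ 1107.688; standard quotas: Red 10.889, Blue 11.611, Green 2.258, Gold 8.873, Silver 2.925, Violet 11.445.
Rounding to the nearest integer gives Red 11, Blue 12, Green 2, Gold 9, Silver 3, Violet 11 — total 48, matching the house size, so no adjustment is needed.

Red=11; Blue=12; Green=2; Gold=9; Silver=3; Violet=11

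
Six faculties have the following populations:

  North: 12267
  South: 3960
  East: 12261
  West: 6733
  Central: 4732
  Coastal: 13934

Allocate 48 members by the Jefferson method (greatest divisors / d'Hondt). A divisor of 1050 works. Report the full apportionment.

With modified divisor 1050: modified quotas North 11.683, South 3.771, East 11.677, West 6.412, Central 4.507, Coastal 13.270.
Rounding down: North 11, South 3, East 11, West 6, Central 4, Coastal 13 (total 48).

North: 11, South: 3, East: 11, West: 6, Central: 4, Coastal: 13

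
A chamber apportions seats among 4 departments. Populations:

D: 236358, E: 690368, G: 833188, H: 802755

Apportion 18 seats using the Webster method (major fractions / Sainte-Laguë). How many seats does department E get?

5

Standard divisor 2562669/18 ≈ 142370.5; standard quotas: D 1.660, E 4.849, G 5.852, H 5.638.
Rounding to the nearest integer gives 2, 5, 6, 6 = 19 seats, so the divisor must be adjusted.
With modified divisor 148700: modified quotas D 1.589, E 4.643, G 5.603, H 5.398.
Rounding to the nearest integer: D 2, E 5, G 6, H 5 (total 18).
E receives 5.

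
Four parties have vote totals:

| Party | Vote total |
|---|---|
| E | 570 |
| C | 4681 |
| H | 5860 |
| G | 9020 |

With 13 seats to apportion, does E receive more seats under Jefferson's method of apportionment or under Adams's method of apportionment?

Jefferson: E 0, C 3, H 4, G 6.
Adams: E 1, C 3, H 4, G 5.
E gets 0 under Jefferson and 1 under Adams.

Adams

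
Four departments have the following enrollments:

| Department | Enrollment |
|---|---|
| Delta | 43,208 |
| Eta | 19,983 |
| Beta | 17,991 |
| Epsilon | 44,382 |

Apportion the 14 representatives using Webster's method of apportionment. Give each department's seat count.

Delta 5; Eta 2; Beta 2; Epsilon 5

Standard divisor 125564/14 ≈ 8968.857; standard quotas: Delta 4.818, Eta 2.228, Beta 2.006, Epsilon 4.948.
Rounding to the nearest integer gives Delta 5, Eta 2, Beta 2, Epsilon 5 — total 14, matching the house size, so no adjustment is needed.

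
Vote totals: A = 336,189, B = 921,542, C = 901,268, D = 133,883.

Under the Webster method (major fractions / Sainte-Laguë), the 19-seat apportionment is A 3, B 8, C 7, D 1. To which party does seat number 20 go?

Priority for the next seat is population ÷ (current seats + 0.5).
Priorities: A 96054.000, B 108416.706, C 120169.067, D 89255.333.
Highest priority: C.

C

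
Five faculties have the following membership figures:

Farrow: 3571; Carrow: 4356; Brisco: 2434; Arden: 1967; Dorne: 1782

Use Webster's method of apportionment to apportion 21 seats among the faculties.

Standard divisor 14110/21 ≈ 671.905; standard quotas: Farrow 5.315, Carrow 6.483, Brisco 3.623, Arden 2.927, Dorne 2.652.
Rounding to the nearest integer gives Farrow 5, Carrow 6, Brisco 4, Arden 3, Dorne 3 — total 21, matching the house size, so no adjustment is needed.

Farrow: 5, Carrow: 6, Brisco: 4, Arden: 3, Dorne: 3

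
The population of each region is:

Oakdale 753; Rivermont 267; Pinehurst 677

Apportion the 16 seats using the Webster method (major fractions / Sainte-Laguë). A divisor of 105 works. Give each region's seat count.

With modified divisor 105: modified quotas Oakdale 7.171, Rivermont 2.543, Pinehurst 6.448.
Rounding to the nearest integer: Oakdale 7, Rivermont 3, Pinehurst 6 (total 16).

Oakdale 7, Rivermont 3, Pinehurst 6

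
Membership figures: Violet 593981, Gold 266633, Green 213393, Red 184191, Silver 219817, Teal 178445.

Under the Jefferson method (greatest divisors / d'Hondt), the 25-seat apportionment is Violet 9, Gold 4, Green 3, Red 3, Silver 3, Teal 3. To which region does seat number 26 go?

Violet

Priority for the next seat is population ÷ (current seats + 1).
Priorities: Violet 59398.100, Gold 53326.600, Green 53348.250, Red 46047.750, Silver 54954.250, Teal 44611.250.
Highest priority: Violet.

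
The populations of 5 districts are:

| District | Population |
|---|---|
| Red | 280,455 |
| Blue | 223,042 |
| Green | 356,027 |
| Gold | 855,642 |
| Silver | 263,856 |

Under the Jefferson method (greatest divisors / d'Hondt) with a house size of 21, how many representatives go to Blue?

Standard divisor 1979022/21 ≈ 94239.143; standard quotas: Red 2.976, Blue 2.367, Green 3.778, Gold 9.079, Silver 2.800.
Rounding down gives 2, 2, 3, 9, 2 = 18 seats, so the divisor must be adjusted.
With modified divisor 86800: modified quotas Red 3.231, Blue 2.570, Green 4.102, Gold 9.858, Silver 3.040.
Rounding down: Red 3, Blue 2, Green 4, Gold 9, Silver 3 (total 21).
Blue receives 2.

2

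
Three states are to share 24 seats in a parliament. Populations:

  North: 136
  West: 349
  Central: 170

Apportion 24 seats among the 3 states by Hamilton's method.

Total 655; standard divisor 655/24 ≈ 27.292.
Standard quotas: North 4.983, West 12.788, Central 6.229.
Lower quotas: North 4, West 12, Central 6 (sum 22, leaving 2 seats).
Remainders in descending order: North 0.983, West 0.788, Central 0.229.
Largest remainders: North, West receive the extra seats.

North=5; West=13; Central=6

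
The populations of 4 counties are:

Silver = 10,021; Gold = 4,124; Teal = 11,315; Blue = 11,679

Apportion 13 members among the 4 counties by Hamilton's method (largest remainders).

Silver: 4, Gold: 1, Teal: 4, Blue: 4

Total 37139; standard divisor 37139/13 ≈ 2856.846.
Standard quotas: Silver 3.5077, Gold 1.4435, Teal 3.9607, Blue 4.0881.
Lower quotas: Silver 3, Gold 1, Teal 3, Blue 4 (sum 11, leaving 2 seats).
Remainders in descending order: Teal 0.9607, Silver 0.5077, Gold 0.4435, Blue 0.0881.
The surplus seats go to Teal, Silver.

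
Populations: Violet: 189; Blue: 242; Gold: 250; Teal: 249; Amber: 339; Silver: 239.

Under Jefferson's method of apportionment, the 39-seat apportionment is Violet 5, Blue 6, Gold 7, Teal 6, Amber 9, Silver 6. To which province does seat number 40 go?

Priority for the next seat is population ÷ (current seats + 1).
Priorities: Violet 31.500, Blue 34.571, Gold 31.250, Teal 35.571, Amber 33.900, Silver 34.143.
Highest priority: Teal.

Teal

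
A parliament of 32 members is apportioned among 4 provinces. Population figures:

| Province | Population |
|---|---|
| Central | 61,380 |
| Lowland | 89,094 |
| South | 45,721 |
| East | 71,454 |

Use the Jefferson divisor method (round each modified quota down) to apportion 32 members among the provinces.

Standard divisor 267649/32 ≈ 8364.031; standard quotas: Central 7.339, Lowland 10.652, South 5.466, East 8.543.
Rounding down gives 7, 10, 5, 8 = 30 seats, so the divisor must be adjusted.
With modified divisor 7800: modified quotas Central 7.869, Lowland 11.422, South 5.862, East 9.161.
Rounding down: Central 7, Lowland 11, South 5, East 9 (total 32).

Central=7, Lowland=11, South=5, East=9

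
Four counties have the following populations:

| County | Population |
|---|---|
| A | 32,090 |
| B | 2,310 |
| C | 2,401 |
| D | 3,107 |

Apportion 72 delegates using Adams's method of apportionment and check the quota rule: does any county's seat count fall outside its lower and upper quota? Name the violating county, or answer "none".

A

Standard quotas: A 57.895, B 4.168, C 4.332, D 5.605.
Adams allocation: A 56, B 5, C 5, D 6.
A has quota 57.895 (lower 57, upper 58) but receives 56 — outside the quota interval.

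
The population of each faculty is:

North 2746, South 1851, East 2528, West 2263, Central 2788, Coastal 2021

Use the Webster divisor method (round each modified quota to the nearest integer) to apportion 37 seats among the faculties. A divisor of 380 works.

With modified divisor 380: modified quotas North 7.226, South 4.871, East 6.653, West 5.955, Central 7.337, Coastal 5.318.
Rounding to the nearest integer: North 7, South 5, East 7, West 6, Central 7, Coastal 5 (total 37).

North=7; South=5; East=7; West=6; Central=7; Coastal=5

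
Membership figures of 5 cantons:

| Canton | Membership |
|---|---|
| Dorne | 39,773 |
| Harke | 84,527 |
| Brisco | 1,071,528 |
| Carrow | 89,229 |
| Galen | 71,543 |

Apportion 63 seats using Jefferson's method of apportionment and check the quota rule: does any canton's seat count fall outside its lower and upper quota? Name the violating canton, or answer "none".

Standard quotas: Dorne 1.847, Harke 3.925, Brisco 49.761, Carrow 4.144, Galen 3.322.
Jefferson allocation: Dorne 1, Harke 4, Brisco 51, Carrow 4, Galen 3.
Brisco has quota 49.761 (lower 49, upper 50) but receives 51 — outside the quota interval.

Brisco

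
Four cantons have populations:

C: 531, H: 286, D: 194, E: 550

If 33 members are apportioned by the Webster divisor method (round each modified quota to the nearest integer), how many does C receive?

Standard divisor 1561/33 ≈ 47.303; standard quotas: C 11.225, H 6.046, D 4.101, E 11.627.
Rounding to the nearest integer gives C 11, H 6, D 4, E 12 — total 33, matching the house size, so no adjustment is needed.
C receives 11.

11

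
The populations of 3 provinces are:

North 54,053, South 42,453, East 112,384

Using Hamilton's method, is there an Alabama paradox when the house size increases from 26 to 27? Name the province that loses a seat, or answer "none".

none

At 26 seats: North 7, South 5, East 14.
At 27 seats: North 7, South 5, East 15.
No province's allocation decreased.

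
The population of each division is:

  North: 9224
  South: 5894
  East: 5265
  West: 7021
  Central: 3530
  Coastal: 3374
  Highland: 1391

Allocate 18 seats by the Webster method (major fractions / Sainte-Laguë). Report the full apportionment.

Standard divisor 35699/18 ≈ 1983.278; standard quotas: North 4.651, South 2.972, East 2.655, West 3.540, Central 1.780, Coastal 1.701, Highland 0.701.
Rounding to the nearest integer gives 5, 3, 3, 4, 2, 2, 1 = 20 seats, so the divisor must be adjusted.
With modified divisor 2080: modified quotas North 4.435, South 2.834, East 2.531, West 3.375, Central 1.697, Coastal 1.622, Highland 0.669.
Rounding to the nearest integer: North 4, South 3, East 3, West 3, Central 2, Coastal 2, Highland 1 (total 18).

North=4, South=3, East=3, West=3, Central=2, Coastal=2, Highland=1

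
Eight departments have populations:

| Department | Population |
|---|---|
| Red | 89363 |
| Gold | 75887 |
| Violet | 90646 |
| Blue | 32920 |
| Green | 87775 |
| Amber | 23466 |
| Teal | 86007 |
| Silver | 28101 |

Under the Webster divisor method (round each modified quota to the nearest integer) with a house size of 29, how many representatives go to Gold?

4

Standard divisor 514165/29 ≈ 17729.828; standard quotas: Red 5.040, Gold 4.280, Violet 5.113, Blue 1.857, Green 4.951, Amber 1.324, Teal 4.851, Silver 1.585.
Rounding to the nearest integer gives Red 5, Gold 4, Violet 5, Blue 2, Green 5, Amber 1, Teal 5, Silver 2 — total 29, matching the house size, so no adjustment is needed.
Gold receives 4.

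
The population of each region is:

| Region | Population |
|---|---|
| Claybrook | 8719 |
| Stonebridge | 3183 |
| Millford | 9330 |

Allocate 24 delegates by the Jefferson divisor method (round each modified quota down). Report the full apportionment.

Standard divisor 21232/24 ≈ 884.667; standard quotas: Claybrook 9.856, Stonebridge 3.598, Millford 10.546.
Rounding down gives 9, 3, 10 = 22 seats, so the divisor must be adjusted.
With modified divisor 800: modified quotas Claybrook 10.899, Stonebridge 3.979, Millford 11.662.
Rounding down: Claybrook 10, Stonebridge 3, Millford 11 (total 24).

Claybrook: 10, Stonebridge: 3, Millford: 11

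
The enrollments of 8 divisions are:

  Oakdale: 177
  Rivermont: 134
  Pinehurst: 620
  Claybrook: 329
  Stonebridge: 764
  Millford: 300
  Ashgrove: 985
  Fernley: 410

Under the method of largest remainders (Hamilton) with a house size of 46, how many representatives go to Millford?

The standard divisor is 3719/46 ≈ 80.848.
Standard quotas: Oakdale 2.189, Rivermont 1.657, Pinehurst 7.669, Claybrook 4.069, Stonebridge 9.450, Millford 3.711, Ashgrove 12.183, Fernley 5.071.
Lower quotas: Oakdale 2, Rivermont 1, Pinehurst 7, Claybrook 4, Stonebridge 9, Millford 3, Ashgrove 12, Fernley 5 (sum 43, leaving 3 seats).
Remainders in descending order: Millford 0.711, Pinehurst 0.669, Rivermont 0.657, Stonebridge 0.450, Oakdale 0.189, Ashgrove 0.183, Fernley 0.071, Claybrook 0.069.
The surplus seats go to Millford, Pinehurst, Rivermont.
Millford receives 4.

4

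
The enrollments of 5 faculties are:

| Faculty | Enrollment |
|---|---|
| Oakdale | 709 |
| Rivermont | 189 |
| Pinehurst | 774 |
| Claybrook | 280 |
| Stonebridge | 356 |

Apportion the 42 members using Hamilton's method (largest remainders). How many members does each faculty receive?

Oakdale=13, Rivermont=3, Pinehurst=14, Claybrook=5, Stonebridge=7

The standard divisor is 2308/42 ≈ 54.952.
Standard quotas: Oakdale 12.902, Rivermont 3.439, Pinehurst 14.085, Claybrook 5.095, Stonebridge 6.478.
Lower quotas: Oakdale 12, Rivermont 3, Pinehurst 14, Claybrook 5, Stonebridge 6 (sum 40, leaving 2 seats).
Remainders in descending order: Oakdale 0.902, Stonebridge 0.478, Rivermont 0.439, Claybrook 0.095, Pinehurst 0.085.
Largest remainders: Oakdale, Stonebridge receive the extra seats.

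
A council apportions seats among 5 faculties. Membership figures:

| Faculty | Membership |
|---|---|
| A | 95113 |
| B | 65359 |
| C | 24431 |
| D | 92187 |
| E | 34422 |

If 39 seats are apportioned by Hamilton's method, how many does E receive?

4

The standard divisor is 311512/39 ≈ 7987.487.
Standard quotas: A 11.9077, B 8.1827, C 3.0587, D 11.5414, E 4.3095.
Lower quotas: A 11, B 8, C 3, D 11, E 4 (sum 37, leaving 2 seats).
Remainders in descending order: A 0.9077, D 0.5414, E 0.3095, B 0.1827, C 0.0587.
Largest remainders: A, D receive the extra seats.
E receives 4.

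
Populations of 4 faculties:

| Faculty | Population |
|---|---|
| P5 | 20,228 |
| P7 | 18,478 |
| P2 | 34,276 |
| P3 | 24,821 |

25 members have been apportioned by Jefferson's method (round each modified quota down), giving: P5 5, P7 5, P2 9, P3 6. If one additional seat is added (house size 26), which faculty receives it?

Priority for the next seat is population ÷ (current seats + 1).
Priorities: P5 3371.333, P7 3079.667, P2 3427.600, P3 3545.857.
Highest priority: P3.

P3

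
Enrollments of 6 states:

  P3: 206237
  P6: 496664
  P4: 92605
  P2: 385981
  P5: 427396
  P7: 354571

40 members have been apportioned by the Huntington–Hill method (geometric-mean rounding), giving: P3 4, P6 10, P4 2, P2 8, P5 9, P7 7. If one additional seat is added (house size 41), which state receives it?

Priority for the next seat is population ÷ (√(s·(s+1))).
Priorities: P3 46115.995, P6 47355.054, P4 37805.833, P2 45488.297, P5 45051.494, P7 47381.543.
Highest priority: P7.

P7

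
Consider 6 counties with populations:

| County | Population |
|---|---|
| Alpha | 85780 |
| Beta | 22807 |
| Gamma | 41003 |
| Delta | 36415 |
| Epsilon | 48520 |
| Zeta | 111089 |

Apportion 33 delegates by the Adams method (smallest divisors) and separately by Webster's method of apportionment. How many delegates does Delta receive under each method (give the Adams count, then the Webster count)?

Adams: Alpha 8, Beta 2, Gamma 4, Delta 4, Epsilon 5, Zeta 10.
Webster: Alpha 8, Beta 2, Gamma 4, Delta 3, Epsilon 5, Zeta 11.
Delta gets 4 under Adams and 3 under Webster.

4 and 3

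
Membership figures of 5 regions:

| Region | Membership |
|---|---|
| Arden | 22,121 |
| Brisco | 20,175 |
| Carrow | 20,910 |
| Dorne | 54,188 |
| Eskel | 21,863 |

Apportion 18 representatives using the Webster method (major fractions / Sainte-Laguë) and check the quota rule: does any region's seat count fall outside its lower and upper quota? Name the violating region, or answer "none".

none

Standard quotas: Arden 2.859, Brisco 2.608, Carrow 2.703, Dorne 7.004, Eskel 2.826.
Webster allocation: Arden 3, Brisco 2, Carrow 3, Dorne 7, Eskel 3.
Every allocation lies between the lower and upper quota.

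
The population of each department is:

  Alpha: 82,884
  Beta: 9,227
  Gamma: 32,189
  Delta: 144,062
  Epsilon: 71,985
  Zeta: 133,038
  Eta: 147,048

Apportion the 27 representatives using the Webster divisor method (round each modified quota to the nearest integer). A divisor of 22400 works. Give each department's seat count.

With modified divisor 22400: modified quotas Alpha 3.700, Beta 0.412, Gamma 1.437, Delta 6.431, Epsilon 3.214, Zeta 5.939, Eta 6.565.
Rounding to the nearest integer: Alpha 4, Beta 0, Gamma 1, Delta 6, Epsilon 3, Zeta 6, Eta 7 (total 27).

Alpha: 4, Beta: 0, Gamma: 1, Delta: 6, Epsilon: 3, Zeta: 6, Eta: 7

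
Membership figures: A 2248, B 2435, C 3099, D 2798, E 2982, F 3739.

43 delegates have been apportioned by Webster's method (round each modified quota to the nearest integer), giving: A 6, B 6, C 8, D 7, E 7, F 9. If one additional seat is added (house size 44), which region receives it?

E

Priority for the next seat is population ÷ (current seats + 0.5).
Priorities: A 345.846, B 374.615, C 364.588, D 373.067, E 397.600, F 393.579.
Highest priority: E.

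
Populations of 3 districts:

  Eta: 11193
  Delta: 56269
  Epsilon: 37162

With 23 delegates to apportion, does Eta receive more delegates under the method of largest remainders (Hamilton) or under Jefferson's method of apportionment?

Hamilton: Eta 3, Delta 12, Epsilon 8.
Jefferson: Eta 2, Delta 13, Epsilon 8.
Eta gets 3 under Hamilton and 2 under Jefferson.

Hamilton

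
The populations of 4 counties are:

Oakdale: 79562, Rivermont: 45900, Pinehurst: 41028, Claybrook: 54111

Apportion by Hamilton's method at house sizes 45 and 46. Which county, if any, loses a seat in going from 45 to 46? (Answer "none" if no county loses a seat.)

Pinehurst

At 45 seats: Oakdale 16, Rivermont 9, Pinehurst 9, Claybrook 11.
At 46 seats: Oakdale 17, Rivermont 10, Pinehurst 8, Claybrook 11.
Pinehurst drops from 9 to 8.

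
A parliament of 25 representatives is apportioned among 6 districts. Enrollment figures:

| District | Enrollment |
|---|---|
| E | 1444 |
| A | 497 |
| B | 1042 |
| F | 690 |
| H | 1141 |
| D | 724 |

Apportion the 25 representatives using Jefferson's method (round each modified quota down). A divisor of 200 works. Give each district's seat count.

E: 7, A: 2, B: 5, F: 3, H: 5, D: 3

With modified divisor 200: modified quotas E 7.220, A 2.485, B 5.210, F 3.450, H 5.705, D 3.620.
Rounding down: E 7, A 2, B 5, F 3, H 5, D 3 (total 25).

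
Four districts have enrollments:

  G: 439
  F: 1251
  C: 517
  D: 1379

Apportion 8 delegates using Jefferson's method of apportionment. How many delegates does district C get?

Standard divisor 3586/8 ≈ 448.25; standard quotas: G 0.979, F 2.791, C 1.153, D 3.076.
Rounding down gives 0, 2, 1, 3 = 6 seats, so the divisor must be adjusted.
With modified divisor 400: modified quotas G 1.097, F 3.127, C 1.292, D 3.447.
Rounding down: G 1, F 3, C 1, D 3 (total 8).
C receives 1.

1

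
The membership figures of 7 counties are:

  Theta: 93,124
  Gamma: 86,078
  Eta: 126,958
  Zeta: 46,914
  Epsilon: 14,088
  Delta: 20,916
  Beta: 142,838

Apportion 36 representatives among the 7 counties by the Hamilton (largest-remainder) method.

Theta=6, Gamma=6, Eta=9, Zeta=3, Epsilon=1, Delta=1, Beta=10

Total 530916; standard divisor 530916/36 ≈ 14747.667.
Standard quotas: Theta 6.3145, Gamma 5.8367, Eta 8.6087, Zeta 3.1811, Epsilon 0.9553, Delta 1.4183, Beta 9.6855.
Lower quotas: Theta 6, Gamma 5, Eta 8, Zeta 3, Epsilon 0, Delta 1, Beta 9 (sum 32, leaving 4 seats).
Remainders in descending order: Epsilon 0.9553, Gamma 0.8367, Beta 0.6855, Eta 0.6087, Delta 0.4183, Theta 0.3145, Zeta 0.1811.
Largest remainders: Epsilon, Gamma, Beta, Eta receive the extra seats.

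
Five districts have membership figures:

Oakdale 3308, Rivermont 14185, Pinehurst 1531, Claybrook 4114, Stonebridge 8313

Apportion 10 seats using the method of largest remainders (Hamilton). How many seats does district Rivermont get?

The standard divisor is 31451/10 ≈ 3145.1.
Standard quotas: Oakdale 1.0518, Rivermont 4.5102, Pinehurst 0.4868, Claybrook 1.3081, Stonebridge 2.6432.
Lower quotas: Oakdale 1, Rivermont 4, Pinehurst 0, Claybrook 1, Stonebridge 2 (sum 8, leaving 2 seats).
Remainders in descending order: Stonebridge 0.6432, Rivermont 0.5102, Pinehurst 0.4868, Claybrook 0.3081, Oakdale 0.0518.
The surplus seats go to Stonebridge, Rivermont.
Rivermont receives 5.

5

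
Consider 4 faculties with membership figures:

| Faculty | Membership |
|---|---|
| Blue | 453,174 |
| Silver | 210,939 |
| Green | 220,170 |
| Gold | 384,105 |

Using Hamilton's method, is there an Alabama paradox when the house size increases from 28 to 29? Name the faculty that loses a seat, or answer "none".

none

At 28 seats: Blue 10, Silver 5, Green 5, Gold 8.
At 29 seats: Blue 10, Silver 5, Green 5, Gold 9.
No faculty's allocation decreased.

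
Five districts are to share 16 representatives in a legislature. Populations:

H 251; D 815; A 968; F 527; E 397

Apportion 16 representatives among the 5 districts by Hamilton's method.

H=1, D=5, A=5, F=3, E=2

Standard divisor: 2958 ÷ 16 ≈ 184.875.
Standard quotas: H 1.358, D 4.408, A 5.236, F 2.851, E 2.147.
Lower quotas: H 1, D 4, A 5, F 2, E 2 (sum 14, leaving 2 seats).
Remainders in descending order: F 0.851, D 0.408, H 0.358, A 0.236, E 0.147.
Largest remainders: F, D receive the extra seats.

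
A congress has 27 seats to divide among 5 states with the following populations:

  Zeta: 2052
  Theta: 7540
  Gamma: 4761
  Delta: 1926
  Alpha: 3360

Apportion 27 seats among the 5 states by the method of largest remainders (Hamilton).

Zeta=3, Theta=10, Gamma=6, Delta=3, Alpha=5

Total 19639; standard divisor 19639/27 ≈ 727.37.
Standard quotas: Zeta 2.8211, Theta 10.3661, Gamma 6.5455, Delta 2.6479, Alpha 4.6194.
Lower quotas: Zeta 2, Theta 10, Gamma 6, Delta 2, Alpha 4 (sum 24, leaving 3 seats).
Remainders in descending order: Zeta 0.8211, Delta 0.6479, Alpha 0.6194, Gamma 0.5455, Theta 0.3661.
Largest remainders: Zeta, Delta, Alpha receive the extra seats.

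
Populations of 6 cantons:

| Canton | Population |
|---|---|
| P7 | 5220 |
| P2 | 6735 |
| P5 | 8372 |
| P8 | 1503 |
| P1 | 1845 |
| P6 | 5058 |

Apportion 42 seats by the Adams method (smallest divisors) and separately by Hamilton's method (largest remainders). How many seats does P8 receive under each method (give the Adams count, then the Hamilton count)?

Adams: P7 7, P2 10, P5 12, P8 3, P1 3, P6 7.
Hamilton: P7 8, P2 10, P5 12, P8 2, P1 3, P6 7.
P8 gets 3 under Adams and 2 under Hamilton.

3 and 2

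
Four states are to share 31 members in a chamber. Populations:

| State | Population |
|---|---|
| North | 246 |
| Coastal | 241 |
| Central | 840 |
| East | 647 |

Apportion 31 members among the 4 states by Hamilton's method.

Standard divisor: 1974 ÷ 31 ≈ 63.677.
Standard quotas: North 3.863, Coastal 3.785, Central 13.191, East 10.161.
Lower quotas: North 3, Coastal 3, Central 13, East 10 (sum 29, leaving 2 seats).
Remainders in descending order: North 0.863, Coastal 0.785, Central 0.191, East 0.161.
The surplus seats go to North, Coastal.

North 4, Coastal 4, Central 13, East 10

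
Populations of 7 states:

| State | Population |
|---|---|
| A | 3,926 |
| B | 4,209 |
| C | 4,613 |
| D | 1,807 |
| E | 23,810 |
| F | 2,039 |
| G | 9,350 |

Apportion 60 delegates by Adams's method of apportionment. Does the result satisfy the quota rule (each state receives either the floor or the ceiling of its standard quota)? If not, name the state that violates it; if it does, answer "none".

Standard quotas: A 4.734, B 5.076, C 5.563, D 2.179, E 28.713, F 2.459, G 11.275.
Adams allocation: A 5, B 5, C 6, D 3, E 27, F 3, G 11.
E has quota 28.713 (lower 28, upper 29) but receives 27 — outside the quota interval.

E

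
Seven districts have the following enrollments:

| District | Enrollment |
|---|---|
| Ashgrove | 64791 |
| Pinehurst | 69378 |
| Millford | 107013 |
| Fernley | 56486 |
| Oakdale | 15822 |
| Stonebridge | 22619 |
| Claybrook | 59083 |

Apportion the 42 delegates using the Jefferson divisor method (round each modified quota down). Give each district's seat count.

Standard divisor 395192/42 ≈ 9409.333; standard quotas: Ashgrove 6.886, Pinehurst 7.373, Millford 11.373, Fernley 6.003, Oakdale 1.682, Stonebridge 2.404, Claybrook 6.279.
Rounding down gives 6, 7, 11, 6, 1, 2, 6 = 39 seats, so the divisor must be adjusted.
With modified divisor 8600: modified quotas Ashgrove 7.534, Pinehurst 8.067, Millford 12.443, Fernley 6.568, Oakdale 1.840, Stonebridge 2.630, Claybrook 6.870.
Rounding down: Ashgrove 7, Pinehurst 8, Millford 12, Fernley 6, Oakdale 1, Stonebridge 2, Claybrook 6 (total 42).

Ashgrove=7; Pinehurst=8; Millford=12; Fernley=6; Oakdale=1; Stonebridge=2; Claybrook=6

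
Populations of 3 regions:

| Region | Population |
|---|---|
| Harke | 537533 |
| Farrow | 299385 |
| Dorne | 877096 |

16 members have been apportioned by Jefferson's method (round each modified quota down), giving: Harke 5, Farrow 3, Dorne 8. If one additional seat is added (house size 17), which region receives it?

Dorne

Priority for the next seat is population ÷ (current seats + 1).
Priorities: Harke 89588.833, Farrow 74846.250, Dorne 97455.111.
Highest priority: Dorne.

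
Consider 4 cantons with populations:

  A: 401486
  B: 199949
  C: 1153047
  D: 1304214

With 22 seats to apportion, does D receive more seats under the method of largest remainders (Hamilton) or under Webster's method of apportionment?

Webster

Hamilton: A 3, B 2, C 8, D 9.
Webster: A 3, B 1, C 8, D 10.
D gets 9 under Hamilton and 10 under Webster.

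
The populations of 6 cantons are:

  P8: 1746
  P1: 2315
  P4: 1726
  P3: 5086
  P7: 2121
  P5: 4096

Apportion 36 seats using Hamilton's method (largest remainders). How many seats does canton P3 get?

The standard divisor is 17090/36 ≈ 474.722.
Standard quotas: P8 3.6779, P1 4.8765, P4 3.6358, P3 10.7136, P7 4.4679, P5 8.6282.
Lower quotas: P8 3, P1 4, P4 3, P3 10, P7 4, P5 8 (sum 32, leaving 4 seats).
Remainders in descending order: P1 0.8765, P3 0.7136, P8 0.6779, P4 0.6358, P5 0.6282, P7 0.4679.
The surplus seats go to P1, P3, P8, P4.
P3 receives 11.

11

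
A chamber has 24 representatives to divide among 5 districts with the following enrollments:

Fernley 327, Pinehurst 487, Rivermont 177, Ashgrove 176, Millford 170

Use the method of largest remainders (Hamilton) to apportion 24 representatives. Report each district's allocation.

Fernley: 6; Pinehurst: 9; Rivermont: 3; Ashgrove: 3; Millford: 3

Standard divisor: 1337 ÷ 24 ≈ 55.708.
Standard quotas: Fernley 5.870, Pinehurst 8.742, Rivermont 3.177, Ashgrove 3.159, Millford 3.052.
Lower quotas: Fernley 5, Pinehurst 8, Rivermont 3, Ashgrove 3, Millford 3 (sum 22, leaving 2 seats).
Remainders in descending order: Fernley 0.870, Pinehurst 0.742, Rivermont 0.177, Ashgrove 0.159, Millford 0.052.
The surplus seats go to Fernley, Pinehurst.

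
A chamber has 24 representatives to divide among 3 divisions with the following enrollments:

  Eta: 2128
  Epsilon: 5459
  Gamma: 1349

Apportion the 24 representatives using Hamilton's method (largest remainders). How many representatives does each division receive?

Standard divisor: 8936 ÷ 24 ≈ 372.333.
Standard quotas: Eta 5.7153, Epsilon 14.6616, Gamma 3.6231.
Lower quotas: Eta 5, Epsilon 14, Gamma 3 (sum 22, leaving 2 seats).
Remainders in descending order: Eta 0.7153, Epsilon 0.6616, Gamma 0.6231.
Largest remainders: Eta, Epsilon receive the extra seats.

Eta 6, Epsilon 15, Gamma 3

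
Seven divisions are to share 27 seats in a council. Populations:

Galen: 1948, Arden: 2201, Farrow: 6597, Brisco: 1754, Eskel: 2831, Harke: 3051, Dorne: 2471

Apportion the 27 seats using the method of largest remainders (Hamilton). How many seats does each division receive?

Galen: 2, Arden: 3, Farrow: 9, Brisco: 2, Eskel: 4, Harke: 4, Dorne: 3

Total 20853; standard divisor 20853/27 ≈ 772.333.
Standard quotas: Galen 2.5222, Arden 2.8498, Farrow 8.5416, Brisco 2.2710, Eskel 3.6655, Harke 3.9504, Dorne 3.1994.
Lower quotas: Galen 2, Arden 2, Farrow 8, Brisco 2, Eskel 3, Harke 3, Dorne 3 (sum 23, leaving 4 seats).
Remainders in descending order: Harke 0.9504, Arden 0.8498, Eskel 0.6655, Farrow 0.5416, Galen 0.5222, Brisco 0.2710, Dorne 0.1994.
Largest remainders: Harke, Arden, Eskel, Farrow receive the extra seats.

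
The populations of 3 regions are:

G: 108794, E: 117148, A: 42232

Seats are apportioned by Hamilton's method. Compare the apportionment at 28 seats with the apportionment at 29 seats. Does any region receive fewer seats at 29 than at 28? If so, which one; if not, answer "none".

A

At 28 seats: G 11, E 12, A 5.
At 29 seats: G 12, E 13, A 4.
A drops from 5 to 4.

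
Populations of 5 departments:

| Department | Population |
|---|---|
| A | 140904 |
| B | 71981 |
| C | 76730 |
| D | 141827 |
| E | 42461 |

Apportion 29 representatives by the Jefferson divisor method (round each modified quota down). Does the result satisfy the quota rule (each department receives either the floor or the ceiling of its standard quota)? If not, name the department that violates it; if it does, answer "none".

Standard quotas: A 8.622, B 4.405, C 4.695, D 8.679, E 2.598.
Jefferson allocation: A 9, B 4, C 5, D 9, E 2.
Every allocation lies between the lower and upper quota.

none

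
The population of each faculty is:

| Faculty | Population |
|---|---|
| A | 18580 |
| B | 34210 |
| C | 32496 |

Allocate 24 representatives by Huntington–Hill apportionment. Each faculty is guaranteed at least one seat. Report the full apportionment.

With divisor 3516: modified quotas A 5.284, B 9.730, C 9.242.
Geometric-mean thresholds: A √(5·6)=5.477, B √(9·10)=9.487, C √(9·10)=9.487.
Each quota rounded against its threshold gives A 5, B 10, C 9 (total 24).

A 5; B 10; C 9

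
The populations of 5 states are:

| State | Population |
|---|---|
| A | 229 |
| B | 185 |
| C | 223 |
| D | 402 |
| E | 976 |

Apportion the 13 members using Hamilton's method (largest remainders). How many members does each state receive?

Standard divisor: 2015 ÷ 13 = 155.
Standard quotas: A 1.477, B 1.194, C 1.439, D 2.594, E 6.297.
Lower quotas: A 1, B 1, C 1, D 2, E 6 (sum 11, leaving 2 seats).
Remainders in descending order: D 0.594, A 0.477, C 0.439, E 0.297, B 0.194.
Largest remainders: D, A receive the extra seats.

A=2, B=1, C=1, D=3, E=6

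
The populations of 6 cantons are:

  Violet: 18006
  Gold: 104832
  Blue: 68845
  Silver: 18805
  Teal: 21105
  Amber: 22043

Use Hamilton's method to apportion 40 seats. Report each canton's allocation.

Standard divisor: 253636 ÷ 40 ≈ 6340.9.
Standard quotas: Violet 2.8397, Gold 16.5327, Blue 10.8573, Silver 2.9657, Teal 3.3284, Amber 3.4763.
Lower quotas: Violet 2, Gold 16, Blue 10, Silver 2, Teal 3, Amber 3 (sum 36, leaving 4 seats).
Remainders in descending order: Silver 0.9657, Blue 0.8573, Violet 0.8397, Gold 0.5327, Amber 0.4763, Teal 0.3284.
The surplus seats go to Silver, Blue, Violet, Gold.

Violet=3, Gold=17, Blue=11, Silver=3, Teal=3, Amber=3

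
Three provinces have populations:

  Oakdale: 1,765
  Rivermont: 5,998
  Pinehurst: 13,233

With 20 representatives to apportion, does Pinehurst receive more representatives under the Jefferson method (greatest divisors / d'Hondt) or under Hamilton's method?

Jefferson: Oakdale 1, Rivermont 6, Pinehurst 13.
Hamilton: Oakdale 2, Rivermont 6, Pinehurst 12.
Pinehurst gets 13 under Jefferson and 12 under Hamilton.

Jefferson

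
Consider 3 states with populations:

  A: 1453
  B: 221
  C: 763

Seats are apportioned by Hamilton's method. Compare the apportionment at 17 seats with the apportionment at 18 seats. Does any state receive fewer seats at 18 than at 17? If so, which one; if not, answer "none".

B

At 17 seats: A 10, B 2, C 5.
At 18 seats: A 11, B 1, C 6.
B drops from 2 to 1.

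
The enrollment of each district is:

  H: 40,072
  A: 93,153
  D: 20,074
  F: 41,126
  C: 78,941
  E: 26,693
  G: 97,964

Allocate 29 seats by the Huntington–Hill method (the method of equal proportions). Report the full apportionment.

H 3, A 7, D 1, F 3, C 6, E 2, G 7

With divisor 14284: modified quotas H 2.805, A 6.521, D 1.405, F 2.879, C 5.527, E 1.869, G 6.858.
Geometric-mean thresholds: H √(2·3)=2.449, A √(6·7)=6.481, D √(1·2)=1.414, F √(2·3)=2.449, C √(5·6)=5.477, E √(1·2)=1.414, G √(6·7)=6.481.
Each quota rounded against its threshold gives H 3, A 7, D 1, F 3, C 6, E 2, G 7 (total 29).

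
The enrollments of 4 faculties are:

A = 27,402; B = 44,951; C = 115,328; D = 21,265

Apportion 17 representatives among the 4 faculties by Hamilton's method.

A: 2, B: 4, C: 9, D: 2

The standard divisor is 208946/17 ≈ 12290.941.
Standard quotas: A 2.2294, B 3.6572, C 9.3832, D 1.7301.
Lower quotas: A 2, B 3, C 9, D 1 (sum 15, leaving 2 seats).
Remainders in descending order: D 0.7301, B 0.6572, C 0.3832, A 0.2294.
Largest remainders: D, B receive the extra seats.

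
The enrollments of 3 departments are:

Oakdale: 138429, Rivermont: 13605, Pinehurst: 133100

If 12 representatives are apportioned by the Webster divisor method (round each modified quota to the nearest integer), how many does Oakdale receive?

6

Standard divisor 285134/12 ≈ 23761.167; standard quotas: Oakdale 5.826, Rivermont 0.573, Pinehurst 5.602.
Rounding to the nearest integer gives 6, 1, 6 = 13 seats, so the divisor must be adjusted.
With modified divisor 24700: modified quotas Oakdale 5.604, Rivermont 0.551, Pinehurst 5.389.
Rounding to the nearest integer: Oakdale 6, Rivermont 1, Pinehurst 5 (total 12).
Oakdale receives 6.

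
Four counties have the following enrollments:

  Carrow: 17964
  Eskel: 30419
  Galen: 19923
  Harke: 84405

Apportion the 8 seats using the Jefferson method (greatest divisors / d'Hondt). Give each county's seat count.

Standard divisor 152711/8 ≈ 19088.875; standard quotas: Carrow 0.941, Eskel 1.594, Galen 1.044, Harke 4.422.
Rounding down gives 0, 1, 1, 4 = 6 seats, so the divisor must be adjusted.
With modified divisor 16000: modified quotas Carrow 1.123, Eskel 1.901, Galen 1.245, Harke 5.275.
Rounding down: Carrow 1, Eskel 1, Galen 1, Harke 5 (total 8).

Carrow 1, Eskel 1, Galen 1, Harke 5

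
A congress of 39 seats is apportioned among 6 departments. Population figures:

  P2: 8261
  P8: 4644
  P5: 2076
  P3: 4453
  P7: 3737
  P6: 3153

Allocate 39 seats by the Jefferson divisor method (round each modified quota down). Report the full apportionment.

Standard divisor 26324/39 ≈ 674.974; standard quotas: P2 12.239, P8 6.880, P5 3.076, P3 6.597, P7 5.537, P6 4.671.
Rounding down gives 12, 6, 3, 6, 5, 4 = 36 seats, so the divisor must be adjusted.
With modified divisor 634: modified quotas P2 13.030, P8 7.325, P5 3.274, P3 7.024, P7 5.894, P6 4.973.
Rounding down: P2 13, P8 7, P5 3, P3 7, P7 5, P6 4 (total 39).

P2=13, P8=7, P5=3, P3=7, P7=5, P6=4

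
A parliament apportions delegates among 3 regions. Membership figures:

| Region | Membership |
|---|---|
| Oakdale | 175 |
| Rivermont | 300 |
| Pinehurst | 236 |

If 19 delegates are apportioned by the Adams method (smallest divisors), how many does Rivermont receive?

8

Standard divisor 711/19 ≈ 37.421; standard quotas: Oakdale 4.677, Rivermont 8.017, Pinehurst 6.307.
Rounding up gives 5, 9, 7 = 21 seats, so the divisor must be adjusted.
With modified divisor 40: modified quotas Oakdale 4.375, Rivermont 7.500, Pinehurst 5.900.
Rounding up: Oakdale 5, Rivermont 8, Pinehurst 6 (total 19).
Rivermont receives 8.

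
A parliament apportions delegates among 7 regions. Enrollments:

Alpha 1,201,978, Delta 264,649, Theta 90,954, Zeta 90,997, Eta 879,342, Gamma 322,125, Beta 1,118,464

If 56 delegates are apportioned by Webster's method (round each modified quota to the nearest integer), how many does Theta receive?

1

Standard divisor 3968509/56 ≈ 70866.232; standard quotas: Alpha 16.961, Delta 3.734, Theta 1.283, Zeta 1.284, Eta 12.408, Gamma 4.546, Beta 15.783.
Rounding to the nearest integer gives Alpha 17, Delta 4, Theta 1, Zeta 1, Eta 12, Gamma 5, Beta 16 — total 56, matching the house size, so no adjustment is needed.
Theta receives 1.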